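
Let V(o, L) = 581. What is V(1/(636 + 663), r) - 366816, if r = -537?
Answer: -366235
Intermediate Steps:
V(1/(636 + 663), r) - 366816 = 581 - 366816 = -366235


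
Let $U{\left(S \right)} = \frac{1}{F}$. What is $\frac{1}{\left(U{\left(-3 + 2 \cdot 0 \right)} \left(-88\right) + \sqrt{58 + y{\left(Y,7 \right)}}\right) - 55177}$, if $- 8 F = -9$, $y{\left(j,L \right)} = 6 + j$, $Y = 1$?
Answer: $- \frac{4475673}{247304300944} - \frac{81 \sqrt{65}}{247304300944} \approx -1.81 \cdot 10^{-5}$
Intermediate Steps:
$F = \frac{9}{8}$ ($F = \left(- \frac{1}{8}\right) \left(-9\right) = \frac{9}{8} \approx 1.125$)
$U{\left(S \right)} = \frac{8}{9}$ ($U{\left(S \right)} = \frac{1}{\frac{9}{8}} = \frac{8}{9}$)
$\frac{1}{\left(U{\left(-3 + 2 \cdot 0 \right)} \left(-88\right) + \sqrt{58 + y{\left(Y,7 \right)}}\right) - 55177} = \frac{1}{\left(\frac{8}{9} \left(-88\right) + \sqrt{58 + \left(6 + 1\right)}\right) - 55177} = \frac{1}{\left(- \frac{704}{9} + \sqrt{58 + 7}\right) - 55177} = \frac{1}{\left(- \frac{704}{9} + \sqrt{65}\right) - 55177} = \frac{1}{- \frac{497297}{9} + \sqrt{65}}$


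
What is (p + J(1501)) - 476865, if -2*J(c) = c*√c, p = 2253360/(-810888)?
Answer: -16111931645/33787 - 1501*√1501/2 ≈ -5.0594e+5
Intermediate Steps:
p = -93890/33787 (p = 2253360*(-1/810888) = -93890/33787 ≈ -2.7789)
J(c) = -c^(3/2)/2 (J(c) = -c*√c/2 = -c^(3/2)/2)
(p + J(1501)) - 476865 = (-93890/33787 - 1501*√1501/2) - 476865 = -16111931645/33787 - 1501*√1501/2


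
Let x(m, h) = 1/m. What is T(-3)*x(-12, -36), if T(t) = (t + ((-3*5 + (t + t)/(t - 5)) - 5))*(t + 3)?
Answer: 0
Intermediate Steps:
T(t) = (3 + t)*(-20 + t + 2*t/(-5 + t)) (T(t) = (t + ((-15 + (2*t)/(-5 + t)) - 5))*(3 + t) = (t + ((-15 + 2*t/(-5 + t)) - 5))*(3 + t) = (t + (-20 + 2*t/(-5 + t)))*(3 + t) = (-20 + t + 2*t/(-5 + t))*(3 + t) = (3 + t)*(-20 + t + 2*t/(-5 + t)))
T(-3)*x(-12, -36) = ((300 + (-3)³ - 20*(-3)² + 31*(-3))/(-5 - 3))/(-12) = ((300 - 27 - 20*9 - 93)/(-8))*(-1/12) = -(300 - 27 - 180 - 93)/8*(-1/12) = -⅛*0*(-1/12) = 0*(-1/12) = 0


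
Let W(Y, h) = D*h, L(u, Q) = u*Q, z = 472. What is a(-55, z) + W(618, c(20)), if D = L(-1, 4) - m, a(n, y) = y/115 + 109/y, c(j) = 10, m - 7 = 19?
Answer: -16048681/54280 ≈ -295.66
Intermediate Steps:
m = 26 (m = 7 + 19 = 26)
a(n, y) = 109/y + y/115 (a(n, y) = y*(1/115) + 109/y = y/115 + 109/y = 109/y + y/115)
L(u, Q) = Q*u
D = -30 (D = 4*(-1) - 1*26 = -4 - 26 = -30)
W(Y, h) = -30*h
a(-55, z) + W(618, c(20)) = (109/472 + (1/115)*472) - 30*10 = (109*(1/472) + 472/115) - 300 = (109/472 + 472/115) - 300 = 235319/54280 - 300 = -16048681/54280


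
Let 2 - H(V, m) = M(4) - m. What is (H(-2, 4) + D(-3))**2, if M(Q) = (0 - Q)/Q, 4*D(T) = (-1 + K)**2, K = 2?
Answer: 841/16 ≈ 52.563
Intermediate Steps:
D(T) = 1/4 (D(T) = (-1 + 2)**2/4 = (1/4)*1**2 = (1/4)*1 = 1/4)
M(Q) = -1 (M(Q) = (-Q)/Q = -1)
H(V, m) = 3 + m (H(V, m) = 2 - (-1 - m) = 2 + (1 + m) = 3 + m)
(H(-2, 4) + D(-3))**2 = ((3 + 4) + 1/4)**2 = (7 + 1/4)**2 = (29/4)**2 = 841/16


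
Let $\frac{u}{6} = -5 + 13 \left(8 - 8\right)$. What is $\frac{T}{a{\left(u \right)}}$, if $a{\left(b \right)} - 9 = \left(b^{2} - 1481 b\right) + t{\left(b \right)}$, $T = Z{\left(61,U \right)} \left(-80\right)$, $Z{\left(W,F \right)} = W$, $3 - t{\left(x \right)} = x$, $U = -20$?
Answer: $- \frac{1220}{11343} \approx -0.10756$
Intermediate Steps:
$t{\left(x \right)} = 3 - x$
$u = -30$ ($u = 6 \left(-5 + 13 \left(8 - 8\right)\right) = 6 \left(-5 + 13 \cdot 0\right) = 6 \left(-5 + 0\right) = 6 \left(-5\right) = -30$)
$T = -4880$ ($T = 61 \left(-80\right) = -4880$)
$a{\left(b \right)} = 12 + b^{2} - 1482 b$ ($a{\left(b \right)} = 9 - \left(-3 - b^{2} + 1482 b\right) = 9 + \left(3 + b^{2} - 1482 b\right) = 12 + b^{2} - 1482 b$)
$\frac{T}{a{\left(u \right)}} = - \frac{4880}{12 + \left(-30\right)^{2} - -44460} = - \frac{4880}{12 + 900 + 44460} = - \frac{4880}{45372} = \left(-4880\right) \frac{1}{45372} = - \frac{1220}{11343}$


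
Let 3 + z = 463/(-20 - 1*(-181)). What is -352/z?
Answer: 14168/5 ≈ 2833.6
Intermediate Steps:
z = -20/161 (z = -3 + 463/(-20 - 1*(-181)) = -3 + 463/(-20 + 181) = -3 + 463/161 = -20/161 ≈ -0.12422)
-352/z = -352/(-20/161) = -352*(-161)/20 = -1*(-14168/5) = 14168/5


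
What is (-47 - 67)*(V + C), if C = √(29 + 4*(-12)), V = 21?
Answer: -2394 - 114*I*√19 ≈ -2394.0 - 496.91*I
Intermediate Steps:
C = I*√19 (C = √(29 - 48) = √(-19) = I*√19 ≈ 4.3589*I)
(-47 - 67)*(V + C) = (-47 - 67)*(21 + I*√19) = -114*(21 + I*√19) = -2394 - 114*I*√19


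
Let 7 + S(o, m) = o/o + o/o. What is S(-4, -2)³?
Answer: -125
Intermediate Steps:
S(o, m) = -5 (S(o, m) = -7 + (o/o + o/o) = -7 + (1 + 1) = -7 + 2 = -5)
S(-4, -2)³ = (-5)³ = -125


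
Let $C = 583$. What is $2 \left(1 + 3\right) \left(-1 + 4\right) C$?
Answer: $13992$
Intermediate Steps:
$2 \left(1 + 3\right) \left(-1 + 4\right) C = 2 \left(1 + 3\right) \left(-1 + 4\right) 583 = 2 \cdot 4 \cdot 3 \cdot 583 = 8 \cdot 3 \cdot 583 = 24 \cdot 583 = 13992$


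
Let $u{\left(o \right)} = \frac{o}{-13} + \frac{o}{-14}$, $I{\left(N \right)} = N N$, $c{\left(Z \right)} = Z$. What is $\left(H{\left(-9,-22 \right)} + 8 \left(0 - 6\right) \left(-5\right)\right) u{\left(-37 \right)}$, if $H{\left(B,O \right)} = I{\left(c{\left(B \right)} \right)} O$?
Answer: $- \frac{770229}{91} \approx -8464.1$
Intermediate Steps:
$I{\left(N \right)} = N^{2}$
$u{\left(o \right)} = - \frac{27 o}{182}$ ($u{\left(o \right)} = o \left(- \frac{1}{13}\right) + o \left(- \frac{1}{14}\right) = - \frac{o}{13} - \frac{o}{14} = - \frac{27 o}{182}$)
$H{\left(B,O \right)} = O B^{2}$ ($H{\left(B,O \right)} = B^{2} O = O B^{2}$)
$\left(H{\left(-9,-22 \right)} + 8 \left(0 - 6\right) \left(-5\right)\right) u{\left(-37 \right)} = \left(- 22 \left(-9\right)^{2} + 8 \left(0 - 6\right) \left(-5\right)\right) \left(\left(- \frac{27}{182}\right) \left(-37\right)\right) = \left(\left(-22\right) 81 + 8 \left(-6\right) \left(-5\right)\right) \frac{999}{182} = \left(-1782 - -240\right) \frac{999}{182} = \left(-1782 + 240\right) \frac{999}{182} = \left(-1542\right) \frac{999}{182} = - \frac{770229}{91}$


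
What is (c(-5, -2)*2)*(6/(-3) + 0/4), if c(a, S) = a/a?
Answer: -4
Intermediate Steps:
c(a, S) = 1
(c(-5, -2)*2)*(6/(-3) + 0/4) = (1*2)*(6/(-3) + 0/4) = 2*(6*(-⅓) + 0*(¼)) = 2*(-2 + 0) = 2*(-2) = -4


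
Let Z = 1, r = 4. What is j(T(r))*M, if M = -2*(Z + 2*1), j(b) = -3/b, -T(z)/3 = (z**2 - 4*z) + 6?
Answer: -1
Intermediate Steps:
T(z) = -18 - 3*z**2 + 12*z (T(z) = -3*((z**2 - 4*z) + 6) = -3*(6 + z**2 - 4*z) = -18 - 3*z**2 + 12*z)
M = -6 (M = -2*(1 + 2*1) = -2*(1 + 2) = -2*3 = -6)
j(T(r))*M = -3/(-18 - 3*4**2 + 12*4)*(-6) = -3/(-18 - 3*16 + 48)*(-6) = -3/(-18 - 48 + 48)*(-6) = -3/(-18)*(-6) = -3*(-1/18)*(-6) = (1/6)*(-6) = -1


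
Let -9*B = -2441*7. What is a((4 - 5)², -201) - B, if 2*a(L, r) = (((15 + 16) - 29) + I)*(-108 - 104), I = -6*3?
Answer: -1823/9 ≈ -202.56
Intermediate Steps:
I = -18
a(L, r) = 1696 (a(L, r) = ((((15 + 16) - 29) - 18)*(-108 - 104))/2 = (((31 - 29) - 18)*(-212))/2 = ((2 - 18)*(-212))/2 = (-16*(-212))/2 = (½)*3392 = 1696)
B = 17087/9 (B = -(-1)*2441*7/9 = -(-1)*17087/9 = -⅑*(-17087) = 17087/9 ≈ 1898.6)
a((4 - 5)², -201) - B = 1696 - 1*17087/9 = 1696 - 17087/9 = -1823/9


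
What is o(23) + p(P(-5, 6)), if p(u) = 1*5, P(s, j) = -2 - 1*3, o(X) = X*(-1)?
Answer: -18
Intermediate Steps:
o(X) = -X
P(s, j) = -5 (P(s, j) = -2 - 3 = -5)
p(u) = 5
o(23) + p(P(-5, 6)) = -1*23 + 5 = -23 + 5 = -18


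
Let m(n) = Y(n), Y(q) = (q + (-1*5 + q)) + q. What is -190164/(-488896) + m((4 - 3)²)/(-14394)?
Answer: 342274801/879646128 ≈ 0.38910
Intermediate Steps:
Y(q) = -5 + 3*q (Y(q) = (q + (-5 + q)) + q = (-5 + 2*q) + q = -5 + 3*q)
m(n) = -5 + 3*n
-190164/(-488896) + m((4 - 3)²)/(-14394) = -190164/(-488896) + (-5 + 3*(4 - 3)²)/(-14394) = -190164*(-1/488896) + (-5 + 3*1²)*(-1/14394) = 47541/122224 + (-5 + 3*1)*(-1/14394) = 47541/122224 + (-5 + 3)*(-1/14394) = 47541/122224 - 2*(-1/14394) = 47541/122224 + 1/7197 = 342274801/879646128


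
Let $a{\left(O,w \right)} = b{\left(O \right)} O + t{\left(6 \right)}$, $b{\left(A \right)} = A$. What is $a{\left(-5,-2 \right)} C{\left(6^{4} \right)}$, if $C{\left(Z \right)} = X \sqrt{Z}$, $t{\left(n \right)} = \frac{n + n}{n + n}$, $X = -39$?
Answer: $-36504$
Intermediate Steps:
$t{\left(n \right)} = 1$ ($t{\left(n \right)} = \frac{2 n}{2 n} = 2 n \frac{1}{2 n} = 1$)
$C{\left(Z \right)} = - 39 \sqrt{Z}$
$a{\left(O,w \right)} = 1 + O^{2}$ ($a{\left(O,w \right)} = O O + 1 = O^{2} + 1 = 1 + O^{2}$)
$a{\left(-5,-2 \right)} C{\left(6^{4} \right)} = \left(1 + \left(-5\right)^{2}\right) \left(- 39 \sqrt{6^{4}}\right) = \left(1 + 25\right) \left(- 39 \sqrt{1296}\right) = 26 \left(\left(-39\right) 36\right) = 26 \left(-1404\right) = -36504$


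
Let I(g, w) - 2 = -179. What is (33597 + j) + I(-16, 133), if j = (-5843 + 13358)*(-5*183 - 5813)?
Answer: -50527500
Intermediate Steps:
I(g, w) = -177 (I(g, w) = 2 - 179 = -177)
j = -50560920 (j = 7515*(-915 - 5813) = 7515*(-6728) = -50560920)
(33597 + j) + I(-16, 133) = (33597 - 50560920) - 177 = -50527323 - 177 = -50527500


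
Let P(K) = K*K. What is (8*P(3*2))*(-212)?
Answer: -61056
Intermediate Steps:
P(K) = K²
(8*P(3*2))*(-212) = (8*(3*2)²)*(-212) = (8*6²)*(-212) = (8*36)*(-212) = 288*(-212) = -61056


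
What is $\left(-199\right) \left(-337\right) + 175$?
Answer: $67238$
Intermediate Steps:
$\left(-199\right) \left(-337\right) + 175 = 67063 + 175 = 67238$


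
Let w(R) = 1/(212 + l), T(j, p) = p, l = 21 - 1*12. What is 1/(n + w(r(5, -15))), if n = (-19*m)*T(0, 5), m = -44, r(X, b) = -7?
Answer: 221/923781 ≈ 0.00023923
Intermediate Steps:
l = 9 (l = 21 - 12 = 9)
n = 4180 (n = -19*(-44)*5 = 836*5 = 4180)
w(R) = 1/221 (w(R) = 1/(212 + 9) = 1/221)
1/(n + w(r(5, -15))) = 1/(4180 + 1/221) = 1/(923781/221) = 221/923781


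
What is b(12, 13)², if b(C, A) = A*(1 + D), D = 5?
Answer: 6084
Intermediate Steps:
b(C, A) = 6*A (b(C, A) = A*(1 + 5) = A*6 = 6*A)
b(12, 13)² = (6*13)² = 78² = 6084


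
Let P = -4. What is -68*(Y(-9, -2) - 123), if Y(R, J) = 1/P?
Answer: 8381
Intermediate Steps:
Y(R, J) = -¼ (Y(R, J) = 1/(-4) = -¼)
-68*(Y(-9, -2) - 123) = -68*(-¼ - 123) = -68*(-493/4) = 8381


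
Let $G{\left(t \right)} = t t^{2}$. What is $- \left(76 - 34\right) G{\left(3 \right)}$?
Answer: $-1134$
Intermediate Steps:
$G{\left(t \right)} = t^{3}$
$- \left(76 - 34\right) G{\left(3 \right)} = - \left(76 - 34\right) 3^{3} = - 42 \cdot 27 = \left(-1\right) 1134 = -1134$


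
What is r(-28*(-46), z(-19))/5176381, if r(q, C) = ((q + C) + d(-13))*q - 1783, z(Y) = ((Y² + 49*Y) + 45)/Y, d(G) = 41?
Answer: 33165611/98351239 ≈ 0.33722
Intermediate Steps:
z(Y) = (45 + Y² + 49*Y)/Y
r(q, C) = -1783 + q*(41 + C + q) (r(q, C) = ((q + C) + 41)*q - 1783 = ((C + q) + 41)*q - 1783 = (41 + C + q)*q - 1783 = q*(41 + C + q) - 1783 = -1783 + q*(41 + C + q))
r(-28*(-46), z(-19))/5176381 = (-1783 + (-28*(-46))² + 41*(-28*(-46)) + (49 - 19 + 45/(-19))*(-28*(-46)))/5176381 = (-1783 + 1288² + 41*1288 + (49 - 19 + 45*(-1/19))*1288)*(1/5176381) = (-1783 + 1658944 + 52808 + (49 - 19 - 45/19)*1288)*(1/5176381) = (-1783 + 1658944 + 52808 + (525/19)*1288)*(1/5176381) = (-1783 + 1658944 + 52808 + 676200/19)*(1/5176381) = (33165611/19)*(1/5176381) = 33165611/98351239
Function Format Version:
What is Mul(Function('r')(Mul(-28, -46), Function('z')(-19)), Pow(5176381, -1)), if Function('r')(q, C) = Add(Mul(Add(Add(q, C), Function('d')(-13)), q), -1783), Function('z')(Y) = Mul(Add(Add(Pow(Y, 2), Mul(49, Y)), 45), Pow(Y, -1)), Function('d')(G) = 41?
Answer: Rational(33165611, 98351239) ≈ 0.33722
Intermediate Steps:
Function('z')(Y) = Mul(Pow(Y, -1), Add(45, Pow(Y, 2), Mul(49, Y))) (Function('z')(Y) = Mul(Add(45, Pow(Y, 2), Mul(49, Y)), Pow(Y, -1)) = Mul(Pow(Y, -1), Add(45, Pow(Y, 2), Mul(49, Y))))
Function('r')(q, C) = Add(-1783, Mul(q, Add(41, C, q))) (Function('r')(q, C) = Add(Mul(Add(Add(q, C), 41), q), -1783) = Add(Mul(Add(Add(C, q), 41), q), -1783) = Add(Mul(Add(41, C, q), q), -1783) = Add(Mul(q, Add(41, C, q)), -1783) = Add(-1783, Mul(q, Add(41, C, q))))
Mul(Function('r')(Mul(-28, -46), Function('z')(-19)), Pow(5176381, -1)) = Mul(Add(-1783, Pow(Mul(-28, -46), 2), Mul(41, Mul(-28, -46)), Mul(Add(49, -19, Mul(45, Pow(-19, -1))), Mul(-28, -46))), Pow(5176381, -1)) = Mul(Add(-1783, Pow(1288, 2), Mul(41, 1288), Mul(Add(49, -19, Mul(45, Rational(-1, 19))), 1288)), Rational(1, 5176381)) = Mul(Add(-1783, 1658944, 52808, Mul(Add(49, -19, Rational(-45, 19)), 1288)), Rational(1, 5176381)) = Mul(Add(-1783, 1658944, 52808, Mul(Rational(525, 19), 1288)), Rational(1, 5176381)) = Mul(Add(-1783, 1658944, 52808, Rational(676200, 19)), Rational(1, 5176381)) = Mul(Rational(33165611, 19), Rational(1, 5176381)) = Rational(33165611, 98351239)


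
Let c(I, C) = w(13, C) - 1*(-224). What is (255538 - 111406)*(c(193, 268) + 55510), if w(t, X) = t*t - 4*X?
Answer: 7902901692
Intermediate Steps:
w(t, X) = t² - 4*X
c(I, C) = 393 - 4*C (c(I, C) = (13² - 4*C) - 1*(-224) = (169 - 4*C) + 224 = 393 - 4*C)
(255538 - 111406)*(c(193, 268) + 55510) = (255538 - 111406)*((393 - 4*268) + 55510) = 144132*((393 - 1072) + 55510) = 144132*(-679 + 55510) = 144132*54831 = 7902901692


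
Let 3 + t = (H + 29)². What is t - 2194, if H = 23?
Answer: 507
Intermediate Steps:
t = 2701 (t = -3 + (23 + 29)² = -3 + 52² = -3 + 2704 = 2701)
t - 2194 = 2701 - 2194 = 507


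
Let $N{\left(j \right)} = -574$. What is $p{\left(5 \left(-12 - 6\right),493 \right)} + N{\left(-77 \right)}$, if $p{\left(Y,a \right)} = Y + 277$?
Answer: $-387$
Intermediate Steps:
$p{\left(Y,a \right)} = 277 + Y$
$p{\left(5 \left(-12 - 6\right),493 \right)} + N{\left(-77 \right)} = \left(277 + 5 \left(-12 - 6\right)\right) - 574 = \left(277 + 5 \left(-18\right)\right) - 574 = \left(277 - 90\right) - 574 = 187 - 574 = -387$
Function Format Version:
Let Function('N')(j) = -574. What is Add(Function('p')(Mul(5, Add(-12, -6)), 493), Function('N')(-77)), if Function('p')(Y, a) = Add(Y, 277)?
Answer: -387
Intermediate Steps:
Function('p')(Y, a) = Add(277, Y)
Add(Function('p')(Mul(5, Add(-12, -6)), 493), Function('N')(-77)) = Add(Add(277, Mul(5, Add(-12, -6))), -574) = Add(Add(277, Mul(5, -18)), -574) = Add(Add(277, -90), -574) = Add(187, -574) = -387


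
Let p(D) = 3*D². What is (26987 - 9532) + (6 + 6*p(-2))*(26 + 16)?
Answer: 20731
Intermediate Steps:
(26987 - 9532) + (6 + 6*p(-2))*(26 + 16) = (26987 - 9532) + (6 + 6*(3*(-2)²))*(26 + 16) = 17455 + (6 + 6*(3*4))*42 = 17455 + (6 + 6*12)*42 = 17455 + (6 + 72)*42 = 17455 + 78*42 = 17455 + 3276 = 20731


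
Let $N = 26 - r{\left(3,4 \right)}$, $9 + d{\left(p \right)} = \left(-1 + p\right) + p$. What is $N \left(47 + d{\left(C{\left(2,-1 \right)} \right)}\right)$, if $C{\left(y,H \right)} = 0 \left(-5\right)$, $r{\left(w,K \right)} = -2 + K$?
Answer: $888$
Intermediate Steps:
$C{\left(y,H \right)} = 0$
$d{\left(p \right)} = -10 + 2 p$ ($d{\left(p \right)} = -9 + \left(\left(-1 + p\right) + p\right) = -9 + \left(-1 + 2 p\right) = -10 + 2 p$)
$N = 24$ ($N = 26 - \left(-2 + 4\right) = 26 - 2 = 24$)
$N \left(47 + d{\left(C{\left(2,-1 \right)} \right)}\right) = 24 \left(47 + \left(-10 + 2 \cdot 0\right)\right) = 24 \left(47 + \left(-10 + 0\right)\right) = 24 \left(47 - 10\right) = 24 \cdot 37 = 888$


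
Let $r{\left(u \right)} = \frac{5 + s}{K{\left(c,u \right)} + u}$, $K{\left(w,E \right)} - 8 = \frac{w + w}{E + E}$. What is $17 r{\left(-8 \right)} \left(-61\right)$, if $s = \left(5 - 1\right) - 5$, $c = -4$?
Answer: $-8296$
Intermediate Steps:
$s = -1$ ($s = 4 - 5 = -1$)
$K{\left(w,E \right)} = 8 + \frac{w}{E}$ ($K{\left(w,E \right)} = 8 + \frac{w + w}{E + E} = 8 + \frac{2 w}{2 E} = 8 + 2 w \frac{1}{2 E} = 8 + \frac{w}{E}$)
$r{\left(u \right)} = \frac{4}{8 + u - \frac{4}{u}}$ ($r{\left(u \right)} = \frac{5 - 1}{\left(8 - \frac{4}{u}\right) + u} = \frac{4}{8 + u - \frac{4}{u}}$)
$17 r{\left(-8 \right)} \left(-61\right) = 17 \cdot 4 \left(-8\right) \frac{1}{-4 + \left(-8\right)^{2} + 8 \left(-8\right)} \left(-61\right) = 17 \cdot 4 \left(-8\right) \frac{1}{-4 + 64 - 64} \left(-61\right) = 17 \cdot 4 \left(-8\right) \frac{1}{-4} \left(-61\right) = 17 \cdot 4 \left(-8\right) \left(- \frac{1}{4}\right) \left(-61\right) = 17 \cdot 8 \left(-61\right) = 136 \left(-61\right) = -8296$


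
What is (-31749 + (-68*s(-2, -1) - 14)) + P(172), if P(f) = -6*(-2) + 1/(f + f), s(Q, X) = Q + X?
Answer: -10852167/344 ≈ -31547.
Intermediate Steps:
P(f) = 12 + 1/(2*f)
(-31749 + (-68*s(-2, -1) - 14)) + P(172) = (-31749 + (-68*(-2 - 1) - 14)) + (12 + (½)/172) = (-31749 + (-68*(-3) - 14)) + (12 + (½)*(1/172)) = (-31749 + (204 - 14)) + (12 + 1/344) = (-31749 + 190) + 4129/344 = -31559 + 4129/344 = -10852167/344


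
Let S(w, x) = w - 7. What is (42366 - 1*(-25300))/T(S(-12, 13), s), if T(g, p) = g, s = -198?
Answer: -67666/19 ≈ -3561.4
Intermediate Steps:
S(w, x) = -7 + w
(42366 - 1*(-25300))/T(S(-12, 13), s) = (42366 - 1*(-25300))/(-7 - 12) = (42366 + 25300)/(-19) = 67666*(-1/19) = -67666/19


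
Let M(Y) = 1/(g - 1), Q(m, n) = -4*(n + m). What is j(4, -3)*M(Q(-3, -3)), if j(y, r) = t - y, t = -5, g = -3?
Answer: 9/4 ≈ 2.2500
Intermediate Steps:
Q(m, n) = -4*m - 4*n (Q(m, n) = -4*(m + n) = -4*m - 4*n)
M(Y) = -¼ (M(Y) = 1/(-3 - 1) = 1/(-4) = -¼)
j(y, r) = -5 - y
j(4, -3)*M(Q(-3, -3)) = (-5 - 1*4)*(-¼) = (-5 - 4)*(-¼) = -9*(-¼) = 9/4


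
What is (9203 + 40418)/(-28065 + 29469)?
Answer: 3817/108 ≈ 35.343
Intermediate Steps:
(9203 + 40418)/(-28065 + 29469) = 49621/1404 = 49621*(1/1404) = 3817/108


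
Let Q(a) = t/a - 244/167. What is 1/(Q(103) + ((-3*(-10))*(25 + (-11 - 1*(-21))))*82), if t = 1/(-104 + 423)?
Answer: 5487119/472432928959 ≈ 1.1615e-5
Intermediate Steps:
t = 1/319 ≈ 0.0031348
Q(a) = -244/167 + 1/(319*a) (Q(a) = 1/(319*a) - 244/167 = -244/167 + 1/(319*a))
1/(Q(103) + ((-3*(-10))*(25 + (-11 - 1*(-21))))*82) = 1/((1/53273)*(167 - 77836*103)/103 + ((-3*(-10))*(25 + (-11 - 1*(-21))))*82) = 1/((1/53273)*(1/103)*(167 - 8017108) + (30*(25 + (-11 + 21)))*82) = 1/((1/53273)*(1/103)*(-8016941) + (30*(25 + 10))*82) = 1/(-8016941/5487119 + (30*35)*82) = 1/(-8016941/5487119 + 1050*82) = 1/(-8016941/5487119 + 86100) = 1/(472432928959/5487119) = 5487119/472432928959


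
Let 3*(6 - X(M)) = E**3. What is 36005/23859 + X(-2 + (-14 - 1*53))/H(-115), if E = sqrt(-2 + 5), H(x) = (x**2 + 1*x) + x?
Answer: 468028129/310047705 - sqrt(3)/12995 ≈ 1.5094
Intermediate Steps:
H(x) = x**2 + 2*x (H(x) = (x**2 + x) + x = (x + x**2) + x = x**2 + 2*x)
E = sqrt(3) ≈ 1.7320
X(M) = 6 - sqrt(3) (X(M) = 6 - 3*sqrt(3)/3 = 6 - sqrt(3))
36005/23859 + X(-2 + (-14 - 1*53))/H(-115) = 36005/23859 + (6 - sqrt(3))/((-115*(2 - 115))) = 36005*(1/23859) + (6 - sqrt(3))/((-115*(-113))) = 36005/23859 + (6 - sqrt(3))/12995 = 36005/23859 + (6 - sqrt(3))*(1/12995) = 36005/23859 + (6/12995 - sqrt(3)/12995) = 468028129/310047705 - sqrt(3)/12995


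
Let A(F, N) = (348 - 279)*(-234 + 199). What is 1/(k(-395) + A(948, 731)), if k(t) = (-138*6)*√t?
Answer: I/(69*(-35*I + 12*√395)) ≈ -8.7298e-6 + 5.9486e-5*I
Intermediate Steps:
k(t) = -828*√t
A(F, N) = -2415 (A(F, N) = 69*(-35) = -2415)
1/(k(-395) + A(948, 731)) = 1/(-828*I*√395 - 2415) = 1/(-2415 - 828*I*√395)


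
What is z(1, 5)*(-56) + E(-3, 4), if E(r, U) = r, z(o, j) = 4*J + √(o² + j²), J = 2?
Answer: -451 - 56*√26 ≈ -736.54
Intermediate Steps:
z(o, j) = 8 + √(j² + o²) (z(o, j) = 4*2 + √(o² + j²) = 8 + √(j² + o²))
z(1, 5)*(-56) + E(-3, 4) = (8 + √(5² + 1²))*(-56) - 3 = (8 + √(25 + 1))*(-56) - 3 = (8 + √26)*(-56) - 3 = (-448 - 56*√26) - 3 = -451 - 56*√26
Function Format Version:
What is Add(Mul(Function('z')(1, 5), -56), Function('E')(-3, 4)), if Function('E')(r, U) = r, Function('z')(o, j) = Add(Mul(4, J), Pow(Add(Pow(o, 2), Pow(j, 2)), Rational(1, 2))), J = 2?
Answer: Add(-451, Mul(-56, Pow(26, Rational(1, 2)))) ≈ -736.54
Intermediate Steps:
Function('z')(o, j) = Add(8, Pow(Add(Pow(j, 2), Pow(o, 2)), Rational(1, 2))) (Function('z')(o, j) = Add(Mul(4, 2), Pow(Add(Pow(o, 2), Pow(j, 2)), Rational(1, 2))) = Add(8, Pow(Add(Pow(j, 2), Pow(o, 2)), Rational(1, 2))))
Add(Mul(Function('z')(1, 5), -56), Function('E')(-3, 4)) = Add(Mul(Add(8, Pow(Add(Pow(5, 2), Pow(1, 2)), Rational(1, 2))), -56), -3) = Add(Mul(Add(8, Pow(Add(25, 1), Rational(1, 2))), -56), -3) = Add(Mul(Add(8, Pow(26, Rational(1, 2))), -56), -3) = Add(Add(-448, Mul(-56, Pow(26, Rational(1, 2)))), -3) = Add(-451, Mul(-56, Pow(26, Rational(1, 2))))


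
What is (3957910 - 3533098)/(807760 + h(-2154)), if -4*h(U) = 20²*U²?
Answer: -106203/115790960 ≈ -0.00091720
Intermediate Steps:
h(U) = -100*U² (h(U) = -20²*U²/4 = -100*U²)
(3957910 - 3533098)/(807760 + h(-2154)) = (3957910 - 3533098)/(807760 - 100*(-2154)²) = 424812/(807760 - 100*4639716) = 424812/(807760 - 463971600) = 424812/(-463163840) = 424812*(-1/463163840) = -106203/115790960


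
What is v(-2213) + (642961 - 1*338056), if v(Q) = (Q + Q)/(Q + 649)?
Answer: 238437923/782 ≈ 3.0491e+5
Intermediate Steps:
v(Q) = 2*Q/(649 + Q) (v(Q) = (2*Q)/(649 + Q) = 2*Q/(649 + Q))
v(-2213) + (642961 - 1*338056) = 2*(-2213)/(649 - 2213) + (642961 - 1*338056) = 2*(-2213)/(-1564) + (642961 - 338056) = 2*(-2213)*(-1/1564) + 304905 = 2213/782 + 304905 = 238437923/782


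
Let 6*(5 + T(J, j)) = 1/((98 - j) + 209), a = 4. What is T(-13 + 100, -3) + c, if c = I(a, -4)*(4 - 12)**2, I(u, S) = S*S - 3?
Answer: 1538221/1860 ≈ 827.00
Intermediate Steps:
T(J, j) = -5 + 1/(6*(307 - j)) (T(J, j) = -5 + 1/(6*((98 - j) + 209)) = -5 + 1/(6*(307 - j)))
I(u, S) = -3 + S**2 (I(u, S) = S**2 - 3 = -3 + S**2)
c = 832 (c = (-3 + (-4)**2)*(4 - 12)**2 = (-3 + 16)*(-8)**2 = 13*64 = 832)
T(-13 + 100, -3) + c = (9209 - 30*(-3))/(6*(-307 - 3)) + 832 = (1/6)*(9209 + 90)/(-310) + 832 = (1/6)*(-1/310)*9299 + 832 = -9299/1860 + 832 = 1538221/1860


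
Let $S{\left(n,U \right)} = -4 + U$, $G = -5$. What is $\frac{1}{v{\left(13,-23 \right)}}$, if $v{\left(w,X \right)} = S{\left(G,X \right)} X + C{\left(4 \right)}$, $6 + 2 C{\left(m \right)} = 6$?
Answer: $\frac{1}{621} \approx 0.0016103$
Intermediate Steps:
$C{\left(m \right)} = 0$ ($C{\left(m \right)} = -3 + \frac{1}{2} \cdot 6 = -3 + 3 = 0$)
$v{\left(w,X \right)} = X \left(-4 + X\right)$ ($v{\left(w,X \right)} = \left(-4 + X\right) X + 0 = X \left(-4 + X\right) + 0 = X \left(-4 + X\right)$)
$\frac{1}{v{\left(13,-23 \right)}} = \frac{1}{\left(-23\right) \left(-4 - 23\right)} = \frac{1}{\left(-23\right) \left(-27\right)} = \frac{1}{621}$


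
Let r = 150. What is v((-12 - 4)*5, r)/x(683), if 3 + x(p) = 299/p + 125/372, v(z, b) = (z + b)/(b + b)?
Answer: -296422/2828125 ≈ -0.10481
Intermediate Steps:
v(z, b) = (b + z)/(2*b) (v(z, b) = (b + z)/((2*b)) = (b + z)*(1/(2*b)) = (b + z)/(2*b))
x(p) = -991/372 + 299/p (x(p) = -3 + (299/p + 125/372) = -3 + (125/372 + 299/p) = -991/372 + 299/p)
v((-12 - 4)*5, r)/x(683) = ((½)*(150 + (-12 - 4)*5)/150)/(-991/372 + 299/683) = ((½)*(1/150)*(150 - 16*5))/(-991/372 + 299*(1/683)) = ((½)*(1/150)*(150 - 80))/(-991/372 + 299/683) = ((½)*(1/150)*70)/(-565625/254076) = (7/30)*(-254076/565625) = -296422/2828125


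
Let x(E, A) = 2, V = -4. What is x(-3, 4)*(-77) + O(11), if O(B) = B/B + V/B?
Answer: -1687/11 ≈ -153.36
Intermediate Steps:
O(B) = 1 - 4/B (O(B) = B/B - 4/B = 1 - 4/B)
x(-3, 4)*(-77) + O(11) = 2*(-77) + (-4 + 11)/11 = -154 + (1/11)*7 = -154 + 7/11 = -1687/11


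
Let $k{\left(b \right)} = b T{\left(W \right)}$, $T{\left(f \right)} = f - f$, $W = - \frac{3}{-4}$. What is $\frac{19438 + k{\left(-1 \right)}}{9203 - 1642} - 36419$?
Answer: $- \frac{275344621}{7561} \approx -36416.0$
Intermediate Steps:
$W = \frac{3}{4}$ ($W = \left(-3\right) \left(- \frac{1}{4}\right) = \frac{3}{4} \approx 0.75$)
$T{\left(f \right)} = 0$
$k{\left(b \right)} = 0$ ($k{\left(b \right)} = b 0 = 0$)
$\frac{19438 + k{\left(-1 \right)}}{9203 - 1642} - 36419 = \frac{19438 + 0}{9203 - 1642} - 36419 = \frac{19438}{7561} - 36419 = - \frac{275344621}{7561}$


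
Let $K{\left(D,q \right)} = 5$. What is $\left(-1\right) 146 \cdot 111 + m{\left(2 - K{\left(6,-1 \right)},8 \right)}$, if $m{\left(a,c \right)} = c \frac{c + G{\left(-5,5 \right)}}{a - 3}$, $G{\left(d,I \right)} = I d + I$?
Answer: $-16190$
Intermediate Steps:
$G{\left(d,I \right)} = I + I d$
$m{\left(a,c \right)} = \frac{c \left(-20 + c\right)}{-3 + a}$ ($m{\left(a,c \right)} = c \frac{c + 5 \left(1 - 5\right)}{a - 3} = c \frac{c + 5 \left(-4\right)}{-3 + a} = c \frac{c - 20}{-3 + a} = c \frac{-20 + c}{-3 + a} = \frac{c \left(-20 + c\right)}{-3 + a}$)
$\left(-1\right) 146 \cdot 111 + m{\left(2 - K{\left(6,-1 \right)},8 \right)} = \left(-1\right) 146 \cdot 111 + \frac{8 \left(-20 + 8\right)}{-3 + \left(2 - 5\right)} = \left(-146\right) 111 + 8 \frac{1}{-3 + \left(2 - 5\right)} \left(-12\right) = -16206 + 8 \frac{1}{-3 - 3} \left(-12\right) = -16206 + 8 \frac{1}{-6} \left(-12\right) = -16206 + 8 \left(- \frac{1}{6}\right) \left(-12\right) = -16206 + 16 = -16190$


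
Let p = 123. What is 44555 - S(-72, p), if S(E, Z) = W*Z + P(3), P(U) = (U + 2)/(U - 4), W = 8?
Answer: 43576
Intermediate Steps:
P(U) = (2 + U)/(-4 + U)
S(E, Z) = -5 + 8*Z (S(E, Z) = 8*Z + (2 + 3)/(-4 + 3) = 8*Z + 5/(-1) = 8*Z - 1*5 = 8*Z - 5 = -5 + 8*Z)
44555 - S(-72, p) = 44555 - (-5 + 8*123) = 44555 - (-5 + 984) = 44555 - 1*979 = 44555 - 979 = 43576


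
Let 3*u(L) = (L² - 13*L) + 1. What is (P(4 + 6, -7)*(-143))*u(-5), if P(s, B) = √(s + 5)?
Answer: -13013*√15/3 ≈ -16800.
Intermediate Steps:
u(L) = ⅓ - 13*L/3 + L²/3 (u(L) = ((L² - 13*L) + 1)/3 = (1 + L² - 13*L)/3 = ⅓ - 13*L/3 + L²/3)
P(s, B) = √(5 + s)
(P(4 + 6, -7)*(-143))*u(-5) = (√(5 + (4 + 6))*(-143))*(⅓ - 13/3*(-5) + (⅓)*(-5)²) = (√(5 + 10)*(-143))*(⅓ + 65/3 + (⅓)*25) = (√15*(-143))*(⅓ + 65/3 + 25/3) = -143*√15*(91/3) = -13013*√15/3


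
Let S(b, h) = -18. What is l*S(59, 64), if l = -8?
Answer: 144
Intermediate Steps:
l*S(59, 64) = -8*(-18) = 144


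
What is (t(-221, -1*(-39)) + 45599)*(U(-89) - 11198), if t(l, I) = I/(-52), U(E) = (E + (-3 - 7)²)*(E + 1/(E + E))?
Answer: -395339928181/712 ≈ -5.5525e+8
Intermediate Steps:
U(E) = (100 + E)*(E + 1/(2*E)) (U(E) = (E + (-10)²)*(E + 1/(2*E)) = (E + 100)*(E + 1/(2*E)) = (100 + E)*(E + 1/(2*E)))
t(l, I) = -I/52 (t(l, I) = I*(-1/52) = -I/52)
(t(-221, -1*(-39)) + 45599)*(U(-89) - 11198) = (-(-1)*(-39)/52 + 45599)*((½ + (-89)² + 50/(-89) + 100*(-89)) - 11198) = (-1/52*39 + 45599)*((½ + 7921 + 50*(-1/89) - 8900) - 11198) = (-¾ + 45599)*((½ + 7921 - 50/89 - 8900) - 11198) = 182393*(-174273/178 - 11198)/4 = (182393/4)*(-2167517/178) = -395339928181/712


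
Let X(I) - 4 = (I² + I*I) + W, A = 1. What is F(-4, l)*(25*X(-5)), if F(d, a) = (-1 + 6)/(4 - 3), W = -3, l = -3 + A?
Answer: 6375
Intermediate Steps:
l = -2 (l = -3 + 1 = -2)
X(I) = 1 + 2*I² (X(I) = 4 + ((I² + I*I) - 3) = 4 + ((I² + I²) - 3) = 4 + (2*I² - 3) = 4 + (-3 + 2*I²) = 1 + 2*I²)
F(d, a) = 5 (F(d, a) = 5/1 = 5*1 = 5)
F(-4, l)*(25*X(-5)) = 5*(25*(1 + 2*(-5)²)) = 5*(25*(1 + 2*25)) = 5*(25*(1 + 50)) = 5*(25*51) = 5*1275 = 6375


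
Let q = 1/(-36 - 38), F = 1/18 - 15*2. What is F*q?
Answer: 539/1332 ≈ 0.40465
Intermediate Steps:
F = -539/18 (F = 1/18 - 30 = -539/18 ≈ -29.944)
q = -1/74 (q = 1/(-74) = -1/74 ≈ -0.013514)
F*q = -539/18*(-1/74) = 539/1332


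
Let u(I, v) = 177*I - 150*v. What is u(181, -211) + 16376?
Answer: 80063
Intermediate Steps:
u(I, v) = -150*v + 177*I
u(181, -211) + 16376 = (-150*(-211) + 177*181) + 16376 = (31650 + 32037) + 16376 = 63687 + 16376 = 80063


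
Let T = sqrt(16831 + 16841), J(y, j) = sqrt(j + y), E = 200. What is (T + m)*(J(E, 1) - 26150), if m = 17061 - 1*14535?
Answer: -2*(1263 + sqrt(8418))*(26150 - sqrt(201)) ≈ -7.0815e+7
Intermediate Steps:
m = 2526 (m = 17061 - 14535 = 2526)
T = 2*sqrt(8418) (T = sqrt(33672) = 2*sqrt(8418) ≈ 183.50)
(T + m)*(J(E, 1) - 26150) = (2*sqrt(8418) + 2526)*(sqrt(1 + 200) - 26150) = (2526 + 2*sqrt(8418))*(sqrt(201) - 26150) = (2526 + 2*sqrt(8418))*(-26150 + sqrt(201)) = (-26150 + sqrt(201))*(2526 + 2*sqrt(8418))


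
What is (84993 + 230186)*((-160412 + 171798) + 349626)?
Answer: 113783401148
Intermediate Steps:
(84993 + 230186)*((-160412 + 171798) + 349626) = 315179*(11386 + 349626) = 315179*361012 = 113783401148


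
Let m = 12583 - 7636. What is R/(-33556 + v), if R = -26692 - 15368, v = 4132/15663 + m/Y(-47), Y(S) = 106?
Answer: 13966258536/11126873143 ≈ 1.2552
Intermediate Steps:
m = 4947
v = 77922853/1660278 (v = 4132/15663 + 4947/106 = 77922853/1660278 ≈ 46.934)
R = -42060
R/(-33556 + v) = -42060/(-33556 + 77922853/1660278) = -42060/(-55634365715/1660278) = -42060*(-1660278/55634365715) = 13966258536/11126873143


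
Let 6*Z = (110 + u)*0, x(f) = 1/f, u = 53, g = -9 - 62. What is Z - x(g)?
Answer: 1/71 ≈ 0.014085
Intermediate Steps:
g = -71
Z = 0 (Z = ((110 + 53)*0)/6 = (163*0)/6 = (1/6)*0 = 0)
Z - x(g) = 0 - 1/(-71) = 0 - 1*(-1/71) = 0 + 1/71 = 1/71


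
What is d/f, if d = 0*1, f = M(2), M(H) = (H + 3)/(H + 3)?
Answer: 0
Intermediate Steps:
M(H) = 1 (M(H) = (3 + H)/(3 + H) = 1)
f = 1
d = 0
d/f = 0/1 = 1*0 = 0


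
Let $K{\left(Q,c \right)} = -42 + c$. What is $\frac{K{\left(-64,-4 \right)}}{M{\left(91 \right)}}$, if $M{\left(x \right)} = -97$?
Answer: $\frac{46}{97} \approx 0.47423$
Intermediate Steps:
$\frac{K{\left(-64,-4 \right)}}{M{\left(91 \right)}} = \frac{-42 - 4}{-97} = \left(-46\right) \left(- \frac{1}{97}\right) = \frac{46}{97}$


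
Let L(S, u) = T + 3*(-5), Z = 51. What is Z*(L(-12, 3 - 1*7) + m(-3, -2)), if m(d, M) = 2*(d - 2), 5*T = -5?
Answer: -1326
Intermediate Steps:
T = -1 (T = (⅕)*(-5) = -1)
m(d, M) = -4 + 2*d (m(d, M) = 2*(-2 + d) = -4 + 2*d)
L(S, u) = -16 (L(S, u) = -1 + 3*(-5) = -1 - 15 = -16)
Z*(L(-12, 3 - 1*7) + m(-3, -2)) = 51*(-16 + (-4 + 2*(-3))) = 51*(-16 + (-4 - 6)) = 51*(-16 - 10) = 51*(-26) = -1326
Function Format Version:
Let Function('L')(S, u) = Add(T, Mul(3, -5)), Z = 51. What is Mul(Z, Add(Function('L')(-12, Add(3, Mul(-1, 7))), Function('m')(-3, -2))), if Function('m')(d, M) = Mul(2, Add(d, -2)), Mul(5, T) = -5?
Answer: -1326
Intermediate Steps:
T = -1 (T = Mul(Rational(1, 5), -5) = -1)
Function('m')(d, M) = Add(-4, Mul(2, d)) (Function('m')(d, M) = Mul(2, Add(-2, d)) = Add(-4, Mul(2, d)))
Function('L')(S, u) = -16 (Function('L')(S, u) = Add(-1, Mul(3, -5)) = Add(-1, -15) = -16)
Mul(Z, Add(Function('L')(-12, Add(3, Mul(-1, 7))), Function('m')(-3, -2))) = Mul(51, Add(-16, Add(-4, Mul(2, -3)))) = Mul(51, Add(-16, Add(-4, -6))) = Mul(51, Add(-16, -10)) = Mul(51, -26) = -1326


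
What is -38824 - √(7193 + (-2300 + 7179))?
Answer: -38824 - 2*√3018 ≈ -38934.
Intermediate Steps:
-38824 - √(7193 + (-2300 + 7179)) = -38824 - √(7193 + 4879) = -38824 - √12072 = -38824 - 2*√3018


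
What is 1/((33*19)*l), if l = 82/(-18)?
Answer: -3/8569 ≈ -0.00035010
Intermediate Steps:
l = -41/9 (l = 82*(-1/18) = -41/9 ≈ -4.5556)
1/((33*19)*l) = 1/((33*19)*(-41/9)) = 1/(627*(-41/9)) = 1/(-8569/3) = -3/8569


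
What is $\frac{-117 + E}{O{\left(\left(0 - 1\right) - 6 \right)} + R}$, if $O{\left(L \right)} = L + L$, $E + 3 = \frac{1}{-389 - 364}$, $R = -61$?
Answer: $\frac{90361}{56475} \approx 1.6$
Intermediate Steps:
$E = - \frac{2260}{753}$ ($E = -3 + \frac{1}{-389 - 364} = -3 + \frac{1}{-753} = -3 - \frac{1}{753} = - \frac{2260}{753} \approx -3.0013$)
$O{\left(L \right)} = 2 L$
$\frac{-117 + E}{O{\left(\left(0 - 1\right) - 6 \right)} + R} = \frac{-117 - \frac{2260}{753}}{2 \left(\left(0 - 1\right) - 6\right) - 61} = - \frac{90361}{753 \left(2 \left(-1 - 6\right) - 61\right)} = - \frac{90361}{753 \left(2 \left(-7\right) - 61\right)} = - \frac{90361}{753 \left(-14 - 61\right)} = - \frac{90361}{753 \left(-75\right)} = \left(- \frac{90361}{753}\right) \left(- \frac{1}{75}\right) = \frac{90361}{56475}$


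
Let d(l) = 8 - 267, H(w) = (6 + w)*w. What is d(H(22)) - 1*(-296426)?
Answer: 296167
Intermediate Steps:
H(w) = w*(6 + w)
d(l) = -259
d(H(22)) - 1*(-296426) = -259 - 1*(-296426) = -259 + 296426 = 296167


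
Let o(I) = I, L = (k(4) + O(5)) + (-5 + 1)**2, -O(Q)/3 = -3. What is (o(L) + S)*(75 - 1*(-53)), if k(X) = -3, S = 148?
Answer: 21760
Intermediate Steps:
O(Q) = 9 (O(Q) = -3*(-3) = 9)
L = 22 (L = (-3 + 9) + (-5 + 1)**2 = 6 + (-4)**2 = 6 + 16 = 22)
(o(L) + S)*(75 - 1*(-53)) = (22 + 148)*(75 - 1*(-53)) = 170*(75 + 53) = 170*128 = 21760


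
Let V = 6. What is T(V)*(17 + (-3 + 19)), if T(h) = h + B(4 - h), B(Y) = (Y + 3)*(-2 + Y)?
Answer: 66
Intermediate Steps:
B(Y) = (-2 + Y)*(3 + Y) (B(Y) = (3 + Y)*(-2 + Y) = (-2 + Y)*(3 + Y))
T(h) = -2 + (4 - h)**2 (T(h) = h + (-6 + (4 - h) + (4 - h)**2) = h + (-2 + (4 - h)**2 - h) = -2 + (4 - h)**2)
T(V)*(17 + (-3 + 19)) = (-2 + (-4 + 6)**2)*(17 + (-3 + 19)) = (-2 + 2**2)*(17 + 16) = (-2 + 4)*33 = 2*33 = 66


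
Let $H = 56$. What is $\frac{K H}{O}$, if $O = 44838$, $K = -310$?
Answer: $- \frac{8680}{22419} \approx -0.38717$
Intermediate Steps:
$\frac{K H}{O} = \frac{\left(-310\right) 56}{44838} = \left(-17360\right) \frac{1}{44838} = - \frac{8680}{22419}$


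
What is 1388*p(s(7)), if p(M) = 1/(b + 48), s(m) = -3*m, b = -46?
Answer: 694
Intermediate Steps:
p(M) = ½ (p(M) = 1/(-46 + 48) = 1/2 = ½)
1388*p(s(7)) = 1388*(½) = 694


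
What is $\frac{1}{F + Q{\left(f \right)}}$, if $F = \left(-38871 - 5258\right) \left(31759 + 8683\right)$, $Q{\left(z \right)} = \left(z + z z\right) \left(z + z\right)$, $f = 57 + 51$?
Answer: $- \frac{1}{1782122266} \approx -5.6113 \cdot 10^{-10}$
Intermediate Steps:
$f = 108$
$Q{\left(z \right)} = 2 z \left(z + z^{2}\right)$ ($Q{\left(z \right)} = \left(z + z^{2}\right) 2 z = 2 z \left(z + z^{2}\right)$)
$F = -1784665018$ ($F = \left(-44129\right) 40442 = -1784665018$)
$\frac{1}{F + Q{\left(f \right)}} = \frac{1}{-1784665018 + 2 \cdot 108^{2} \left(1 + 108\right)} = \frac{1}{-1784665018 + 2 \cdot 11664 \cdot 109} = \frac{1}{-1784665018 + 2542752} = \frac{1}{-1782122266} = - \frac{1}{1782122266}$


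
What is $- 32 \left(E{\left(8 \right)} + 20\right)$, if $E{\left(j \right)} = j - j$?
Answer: $-640$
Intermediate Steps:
$E{\left(j \right)} = 0$
$- 32 \left(E{\left(8 \right)} + 20\right) = - 32 \left(0 + 20\right) = \left(-32\right) 20 = -640$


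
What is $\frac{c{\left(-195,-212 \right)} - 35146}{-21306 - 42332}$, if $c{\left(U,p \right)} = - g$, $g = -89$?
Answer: $\frac{35057}{63638} \approx 0.55088$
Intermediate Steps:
$c{\left(U,p \right)} = 89$ ($c{\left(U,p \right)} = \left(-1\right) \left(-89\right) = 89$)
$\frac{c{\left(-195,-212 \right)} - 35146}{-21306 - 42332} = \frac{89 - 35146}{-21306 - 42332} = - \frac{35057}{-63638} = \left(-35057\right) \left(- \frac{1}{63638}\right) = \frac{35057}{63638}$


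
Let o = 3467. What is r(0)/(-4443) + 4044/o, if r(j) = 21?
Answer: 5964895/5134627 ≈ 1.1617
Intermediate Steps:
r(0)/(-4443) + 4044/o = 21/(-4443) + 4044/3467 = 21*(-1/4443) + 4044*(1/3467) = -7/1481 + 4044/3467 = 5964895/5134627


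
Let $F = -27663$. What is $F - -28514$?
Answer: $851$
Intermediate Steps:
$F - -28514 = -27663 - -28514 = -27663 + 28514 = 851$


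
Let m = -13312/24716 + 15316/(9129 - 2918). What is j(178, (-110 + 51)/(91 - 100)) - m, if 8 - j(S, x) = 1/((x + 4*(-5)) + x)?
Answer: 14794797273/2379421678 ≈ 6.2178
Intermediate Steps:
j(S, x) = 8 - 1/(-20 + 2*x) (j(S, x) = 8 - 1/((x + 4*(-5)) + x) = 8 - 1/((x - 20) + x) = 8 - 1/((-20 + x) + x) = 8 - 1/(-20 + 2*x))
m = 73967356/38377769 (m = -13312*1/24716 + 15316/6211 = -3328/6179 + 15316*(1/6211) = -3328/6179 + 15316/6211 = 73967356/38377769 ≈ 1.9273)
j(178, (-110 + 51)/(91 - 100)) - m = (-161 + 16*((-110 + 51)/(91 - 100)))/(2*(-10 + (-110 + 51)/(91 - 100))) - 1*73967356/38377769 = (-161 + 16*(-59/(-9)))/(2*(-10 - 59/(-9))) - 73967356/38377769 = (-161 + 16*(-59*(-⅑)))/(2*(-10 - 59*(-⅑))) - 73967356/38377769 = (-161 + 16*(59/9))/(2*(-10 + 59/9)) - 73967356/38377769 = (-161 + 944/9)/(2*(-31/9)) - 73967356/38377769 = (½)*(-9/31)*(-505/9) - 73967356/38377769 = 505/62 - 73967356/38377769 = 14794797273/2379421678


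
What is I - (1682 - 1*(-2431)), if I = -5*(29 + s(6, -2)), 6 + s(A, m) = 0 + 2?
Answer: -4238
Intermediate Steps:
s(A, m) = -4 (s(A, m) = -6 + (0 + 2) = -6 + 2 = -4)
I = -125 (I = -5*(29 - 4) = -5*25 = -125)
I - (1682 - 1*(-2431)) = -125 - (1682 - 1*(-2431)) = -125 - (1682 + 2431) = -125 - 1*4113 = -125 - 4113 = -4238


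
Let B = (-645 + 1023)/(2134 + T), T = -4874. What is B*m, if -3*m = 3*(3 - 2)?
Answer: 189/1370 ≈ 0.13796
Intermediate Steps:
m = -1 (m = -(3 - 2) = -1 ≈ -1.0000)
B = -189/1370 (B = (-645 + 1023)/(2134 - 4874) = 378/(-2740) = 378*(-1/2740) = -189/1370 ≈ -0.13796)
B*m = -189/1370*(-1) = 189/1370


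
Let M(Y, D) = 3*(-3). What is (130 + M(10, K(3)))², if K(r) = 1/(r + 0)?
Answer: 14641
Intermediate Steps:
K(r) = 1/r
M(Y, D) = -9
(130 + M(10, K(3)))² = (130 - 9)² = 121² = 14641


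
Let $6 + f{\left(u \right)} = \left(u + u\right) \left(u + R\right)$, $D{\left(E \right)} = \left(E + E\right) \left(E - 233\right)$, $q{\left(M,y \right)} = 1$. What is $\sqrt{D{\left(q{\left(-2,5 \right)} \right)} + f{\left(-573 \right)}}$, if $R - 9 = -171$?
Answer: $4 \sqrt{52615} \approx 917.52$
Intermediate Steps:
$R = -162$ ($R = 9 - 171 = -162$)
$D{\left(E \right)} = 2 E \left(-233 + E\right)$
$f{\left(u \right)} = -6 + 2 u \left(-162 + u\right)$ ($f{\left(u \right)} = -6 + \left(u + u\right) \left(u - 162\right) = -6 + 2 u \left(-162 + u\right)$)
$\sqrt{D{\left(q{\left(-2,5 \right)} \right)} + f{\left(-573 \right)}} = \sqrt{2 \cdot 1 \left(-233 + 1\right) - \left(-185646 - 656658\right)} = \sqrt{2 \cdot 1 \left(-232\right) + \left(-6 + 185652 + 2 \cdot 328329\right)} = \sqrt{-464 + \left(-6 + 185652 + 656658\right)} = \sqrt{-464 + 842304} = \sqrt{841840} = 4 \sqrt{52615}$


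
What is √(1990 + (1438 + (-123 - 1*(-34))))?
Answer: 3*√371 ≈ 57.784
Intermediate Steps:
√(1990 + (1438 + (-123 - 1*(-34)))) = √(1990 + (1438 + (-123 + 34))) = √(1990 + (1438 - 89)) = √(1990 + 1349) = √3339 = 3*√371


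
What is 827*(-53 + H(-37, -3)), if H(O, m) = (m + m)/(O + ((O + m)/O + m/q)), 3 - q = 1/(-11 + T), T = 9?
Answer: -138735039/3175 ≈ -43696.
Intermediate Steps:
q = 7/2 (q = 3 - 1/(-11 + 9) = 3 - 1/(-2) = 3 - 1*(-½) = 3 + ½ = 7/2 ≈ 3.5000)
H(O, m) = 2*m/(O + 2*m/7 + (O + m)/O) (H(O, m) = (m + m)/(O + ((O + m)/O + m/(7/2))) = (2*m)/(O + ((O + m)/O + m*(2/7))) = (2*m)/(O + ((O + m)/O + 2*m/7)) = (2*m)/(O + (2*m/7 + (O + m)/O)) = (2*m)/(O + 2*m/7 + (O + m)/O) = 2*m/(O + 2*m/7 + (O + m)/O))
827*(-53 + H(-37, -3)) = 827*(-53 + 14*(-37)*(-3)/(7*(-37) + 7*(-3) + 7*(-37)² + 2*(-37)*(-3))) = 827*(-53 + 14*(-37)*(-3)/(-259 - 21 + 7*1369 + 222)) = 827*(-53 + 14*(-37)*(-3)/(-259 - 21 + 9583 + 222)) = 827*(-53 + 14*(-37)*(-3)/9525) = 827*(-53 + 14*(-37)*(-3)*(1/9525)) = 827*(-53 + 518/3175) = 827*(-167757/3175) = -138735039/3175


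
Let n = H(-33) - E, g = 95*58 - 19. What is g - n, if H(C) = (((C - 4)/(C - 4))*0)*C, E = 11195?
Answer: 16686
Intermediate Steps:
H(C) = 0 (H(C) = (((-4 + C)/(-4 + C))*0)*C = (1*0)*C = 0*C = 0)
g = 5491 (g = 5510 - 19 = 5491)
n = -11195 (n = 0 - 1*11195 = 0 - 11195 = -11195)
g - n = 5491 - 1*(-11195) = 5491 + 11195 = 16686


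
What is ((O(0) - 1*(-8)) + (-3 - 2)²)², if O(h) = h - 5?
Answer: 784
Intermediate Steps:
O(h) = -5 + h
((O(0) - 1*(-8)) + (-3 - 2)²)² = (((-5 + 0) - 1*(-8)) + (-3 - 2)²)² = ((-5 + 8) + (-5)²)² = (3 + 25)² = 28² = 784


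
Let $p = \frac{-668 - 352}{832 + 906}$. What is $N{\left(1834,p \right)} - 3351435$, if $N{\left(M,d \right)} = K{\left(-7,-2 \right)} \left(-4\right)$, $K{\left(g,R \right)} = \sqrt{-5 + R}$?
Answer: $-3351435 - 4 i \sqrt{7} \approx -3.3514 \cdot 10^{6} - 10.583 i$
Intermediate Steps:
$p = - \frac{510}{869}$ ($p = - \frac{1020}{1738} = \left(-1020\right) \frac{1}{1738} = - \frac{510}{869} \approx -0.58688$)
$N{\left(M,d \right)} = - 4 i \sqrt{7}$ ($N{\left(M,d \right)} = \sqrt{-5 - 2} \left(-4\right) = \sqrt{-7} \left(-4\right) = i \sqrt{7} \left(-4\right) = - 4 i \sqrt{7}$)
$N{\left(1834,p \right)} - 3351435 = - 4 i \sqrt{7} - 3351435 = -3351435 - 4 i \sqrt{7}$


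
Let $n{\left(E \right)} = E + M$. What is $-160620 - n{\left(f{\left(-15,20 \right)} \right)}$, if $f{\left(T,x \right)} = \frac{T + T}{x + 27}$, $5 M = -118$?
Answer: $- \frac{37740004}{235} \approx -1.606 \cdot 10^{5}$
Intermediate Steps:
$M = - \frac{118}{5}$ ($M = \frac{1}{5} \left(-118\right) = - \frac{118}{5} \approx -23.6$)
$f{\left(T,x \right)} = \frac{2 T}{27 + x}$
$n{\left(E \right)} = - \frac{118}{5} + E$ ($n{\left(E \right)} = E - \frac{118}{5} = - \frac{118}{5} + E$)
$-160620 - n{\left(f{\left(-15,20 \right)} \right)} = -160620 - \left(- \frac{118}{5} + 2 \left(-15\right) \frac{1}{27 + 20}\right) = -160620 - \left(- \frac{118}{5} + 2 \left(-15\right) \frac{1}{47}\right) = -160620 - \left(- \frac{118}{5} - \frac{30}{47}\right) = -160620 - - \frac{5696}{235} = -160620 + \frac{5696}{235} = - \frac{37740004}{235}$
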